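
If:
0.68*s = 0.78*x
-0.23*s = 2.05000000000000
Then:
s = -8.91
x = -7.77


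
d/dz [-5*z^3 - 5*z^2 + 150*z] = -15*z^2 - 10*z + 150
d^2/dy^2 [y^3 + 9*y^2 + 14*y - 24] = 6*y + 18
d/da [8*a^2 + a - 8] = 16*a + 1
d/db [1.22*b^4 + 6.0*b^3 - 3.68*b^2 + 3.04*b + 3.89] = 4.88*b^3 + 18.0*b^2 - 7.36*b + 3.04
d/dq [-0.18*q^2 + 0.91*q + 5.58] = 0.91 - 0.36*q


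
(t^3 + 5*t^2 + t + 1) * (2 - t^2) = -t^5 - 5*t^4 + t^3 + 9*t^2 + 2*t + 2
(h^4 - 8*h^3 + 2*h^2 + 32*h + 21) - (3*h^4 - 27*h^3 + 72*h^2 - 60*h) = -2*h^4 + 19*h^3 - 70*h^2 + 92*h + 21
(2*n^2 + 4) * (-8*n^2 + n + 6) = -16*n^4 + 2*n^3 - 20*n^2 + 4*n + 24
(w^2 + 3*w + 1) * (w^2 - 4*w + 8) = w^4 - w^3 - 3*w^2 + 20*w + 8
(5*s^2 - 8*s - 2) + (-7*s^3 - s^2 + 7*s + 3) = -7*s^3 + 4*s^2 - s + 1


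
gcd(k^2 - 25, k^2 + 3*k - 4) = 1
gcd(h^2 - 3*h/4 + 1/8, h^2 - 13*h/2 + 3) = h - 1/2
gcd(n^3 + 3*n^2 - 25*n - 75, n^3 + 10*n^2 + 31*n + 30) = n^2 + 8*n + 15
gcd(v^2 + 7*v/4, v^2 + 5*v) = v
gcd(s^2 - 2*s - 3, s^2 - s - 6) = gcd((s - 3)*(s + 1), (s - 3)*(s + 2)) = s - 3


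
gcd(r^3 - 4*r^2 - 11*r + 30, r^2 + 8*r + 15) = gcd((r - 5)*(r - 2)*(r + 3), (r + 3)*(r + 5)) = r + 3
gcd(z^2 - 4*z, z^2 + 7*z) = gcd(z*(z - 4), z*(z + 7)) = z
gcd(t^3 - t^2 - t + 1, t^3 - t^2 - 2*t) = t + 1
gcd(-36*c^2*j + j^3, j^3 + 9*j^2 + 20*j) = j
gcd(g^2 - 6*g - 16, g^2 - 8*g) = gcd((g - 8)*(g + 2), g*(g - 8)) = g - 8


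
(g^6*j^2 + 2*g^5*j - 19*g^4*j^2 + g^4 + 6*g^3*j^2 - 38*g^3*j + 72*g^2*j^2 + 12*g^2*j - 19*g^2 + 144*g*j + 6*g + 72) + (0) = g^6*j^2 + 2*g^5*j - 19*g^4*j^2 + g^4 + 6*g^3*j^2 - 38*g^3*j + 72*g^2*j^2 + 12*g^2*j - 19*g^2 + 144*g*j + 6*g + 72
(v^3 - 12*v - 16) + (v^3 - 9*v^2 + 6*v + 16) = 2*v^3 - 9*v^2 - 6*v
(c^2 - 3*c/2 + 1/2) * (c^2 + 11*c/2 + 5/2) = c^4 + 4*c^3 - 21*c^2/4 - c + 5/4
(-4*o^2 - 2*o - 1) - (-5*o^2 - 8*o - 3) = o^2 + 6*o + 2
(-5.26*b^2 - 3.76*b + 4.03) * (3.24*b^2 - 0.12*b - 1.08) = -17.0424*b^4 - 11.5512*b^3 + 19.1892*b^2 + 3.5772*b - 4.3524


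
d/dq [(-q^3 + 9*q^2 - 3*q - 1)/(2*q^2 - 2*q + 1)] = (-2*q^4 + 4*q^3 - 15*q^2 + 22*q - 5)/(4*q^4 - 8*q^3 + 8*q^2 - 4*q + 1)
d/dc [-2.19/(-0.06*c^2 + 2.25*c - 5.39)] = (4.9275 - 0.2628*c)/(0.06*c^2 - 2.25*c + 5.39)^2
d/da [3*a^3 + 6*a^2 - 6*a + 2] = 9*a^2 + 12*a - 6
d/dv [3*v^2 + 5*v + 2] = 6*v + 5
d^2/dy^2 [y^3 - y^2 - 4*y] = 6*y - 2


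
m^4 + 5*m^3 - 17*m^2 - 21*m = m*(m - 3)*(m + 1)*(m + 7)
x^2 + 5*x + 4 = (x + 1)*(x + 4)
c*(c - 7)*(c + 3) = c^3 - 4*c^2 - 21*c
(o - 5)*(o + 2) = o^2 - 3*o - 10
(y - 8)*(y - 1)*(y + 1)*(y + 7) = y^4 - y^3 - 57*y^2 + y + 56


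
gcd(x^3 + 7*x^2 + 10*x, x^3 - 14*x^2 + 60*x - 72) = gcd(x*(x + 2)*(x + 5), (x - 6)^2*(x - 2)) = 1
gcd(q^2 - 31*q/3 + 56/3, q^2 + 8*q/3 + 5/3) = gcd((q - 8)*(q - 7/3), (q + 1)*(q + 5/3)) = 1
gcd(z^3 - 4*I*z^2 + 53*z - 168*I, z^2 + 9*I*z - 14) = z + 7*I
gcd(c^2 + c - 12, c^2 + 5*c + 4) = c + 4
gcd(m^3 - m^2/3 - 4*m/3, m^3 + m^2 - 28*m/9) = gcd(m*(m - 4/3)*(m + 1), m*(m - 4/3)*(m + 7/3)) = m^2 - 4*m/3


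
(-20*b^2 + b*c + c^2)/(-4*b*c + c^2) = (5*b + c)/c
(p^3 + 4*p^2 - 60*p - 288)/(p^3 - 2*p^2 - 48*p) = (p + 6)/p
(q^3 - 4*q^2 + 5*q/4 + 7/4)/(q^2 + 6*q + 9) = (4*q^3 - 16*q^2 + 5*q + 7)/(4*(q^2 + 6*q + 9))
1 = 1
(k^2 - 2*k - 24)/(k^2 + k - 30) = (k^2 - 2*k - 24)/(k^2 + k - 30)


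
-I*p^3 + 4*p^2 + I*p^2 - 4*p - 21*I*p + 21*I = (p - 3*I)*(p + 7*I)*(-I*p + I)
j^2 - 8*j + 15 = (j - 5)*(j - 3)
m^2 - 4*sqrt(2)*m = m*(m - 4*sqrt(2))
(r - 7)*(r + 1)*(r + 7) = r^3 + r^2 - 49*r - 49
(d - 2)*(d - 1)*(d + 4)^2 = d^4 + 5*d^3 - 6*d^2 - 32*d + 32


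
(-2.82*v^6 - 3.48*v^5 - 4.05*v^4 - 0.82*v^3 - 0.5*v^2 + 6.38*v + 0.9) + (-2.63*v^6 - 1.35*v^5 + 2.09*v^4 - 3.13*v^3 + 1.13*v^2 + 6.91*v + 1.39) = -5.45*v^6 - 4.83*v^5 - 1.96*v^4 - 3.95*v^3 + 0.63*v^2 + 13.29*v + 2.29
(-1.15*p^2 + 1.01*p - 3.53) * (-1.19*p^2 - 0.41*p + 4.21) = 1.3685*p^4 - 0.7304*p^3 - 1.0549*p^2 + 5.6994*p - 14.8613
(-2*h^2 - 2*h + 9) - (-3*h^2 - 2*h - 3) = h^2 + 12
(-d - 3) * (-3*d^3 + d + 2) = 3*d^4 + 9*d^3 - d^2 - 5*d - 6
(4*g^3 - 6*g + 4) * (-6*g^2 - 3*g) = -24*g^5 - 12*g^4 + 36*g^3 - 6*g^2 - 12*g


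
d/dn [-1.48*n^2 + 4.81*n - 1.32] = 4.81 - 2.96*n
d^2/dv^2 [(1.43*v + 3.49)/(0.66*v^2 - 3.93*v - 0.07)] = ((6.633 - 5.6628*v)*(-0.66*v^2 + 3.93*v + 0.07) - (1.32*v - 3.93)*(1.43*v + 3.49)*(2.64*v - 7.86))/(-0.66*v^2 + 3.93*v + 0.07)^3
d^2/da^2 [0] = 0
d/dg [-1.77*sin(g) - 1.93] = -1.77*cos(g)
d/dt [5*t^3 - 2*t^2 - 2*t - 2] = 15*t^2 - 4*t - 2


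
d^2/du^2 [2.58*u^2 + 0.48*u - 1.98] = 5.16000000000000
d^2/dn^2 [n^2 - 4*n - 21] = 2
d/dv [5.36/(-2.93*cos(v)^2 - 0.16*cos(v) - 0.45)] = -(31.4096*cos(v) + 0.8576)*sin(v)/(2.93*cos(v)^2 + 0.16*cos(v) + 0.45)^2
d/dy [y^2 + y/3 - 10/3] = 2*y + 1/3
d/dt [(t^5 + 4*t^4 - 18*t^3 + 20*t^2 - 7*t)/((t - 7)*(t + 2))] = (3*t^6 - 12*t^5 - 148*t^4 - 44*t^3 + 663*t^2 - 560*t + 98)/(t^4 - 10*t^3 - 3*t^2 + 140*t + 196)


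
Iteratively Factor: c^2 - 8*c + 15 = (c - 3)*(c - 5)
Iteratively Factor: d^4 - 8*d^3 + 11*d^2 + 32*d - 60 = (d - 3)*(d^3 - 5*d^2 - 4*d + 20) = (d - 3)*(d + 2)*(d^2 - 7*d + 10) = (d - 5)*(d - 3)*(d + 2)*(d - 2)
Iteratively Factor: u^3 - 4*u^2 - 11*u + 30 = (u - 5)*(u^2 + u - 6) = (u - 5)*(u - 2)*(u + 3)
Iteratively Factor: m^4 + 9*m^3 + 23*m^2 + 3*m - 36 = (m + 4)*(m^3 + 5*m^2 + 3*m - 9) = (m + 3)*(m + 4)*(m^2 + 2*m - 3) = (m - 1)*(m + 3)*(m + 4)*(m + 3)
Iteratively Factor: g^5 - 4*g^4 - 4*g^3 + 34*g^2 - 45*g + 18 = (g - 1)*(g^4 - 3*g^3 - 7*g^2 + 27*g - 18) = (g - 2)*(g - 1)*(g^3 - g^2 - 9*g + 9) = (g - 3)*(g - 2)*(g - 1)*(g^2 + 2*g - 3) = (g - 3)*(g - 2)*(g - 1)^2*(g + 3)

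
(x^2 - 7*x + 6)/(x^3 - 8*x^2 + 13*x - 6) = 1/(x - 1)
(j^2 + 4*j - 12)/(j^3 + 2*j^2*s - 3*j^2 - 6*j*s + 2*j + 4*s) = (j + 6)/(j^2 + 2*j*s - j - 2*s)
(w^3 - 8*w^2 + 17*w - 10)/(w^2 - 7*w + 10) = w - 1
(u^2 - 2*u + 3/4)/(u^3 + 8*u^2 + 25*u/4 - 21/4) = (2*u - 3)/(2*u^2 + 17*u + 21)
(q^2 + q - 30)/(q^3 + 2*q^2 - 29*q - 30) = 1/(q + 1)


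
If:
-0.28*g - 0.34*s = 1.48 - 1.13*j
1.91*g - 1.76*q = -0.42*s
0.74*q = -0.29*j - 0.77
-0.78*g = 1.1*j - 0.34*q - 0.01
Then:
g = 2.36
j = -1.77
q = -0.35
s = -12.18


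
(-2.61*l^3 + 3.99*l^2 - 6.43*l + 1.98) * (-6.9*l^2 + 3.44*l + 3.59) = 18.009*l^5 - 36.5094*l^4 + 48.7227*l^3 - 21.4571*l^2 - 16.2725*l + 7.1082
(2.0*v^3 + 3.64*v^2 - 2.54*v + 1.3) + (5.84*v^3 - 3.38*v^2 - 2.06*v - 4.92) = 7.84*v^3 + 0.26*v^2 - 4.6*v - 3.62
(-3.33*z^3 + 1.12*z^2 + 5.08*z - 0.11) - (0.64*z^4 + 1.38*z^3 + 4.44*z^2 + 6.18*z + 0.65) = -0.64*z^4 - 4.71*z^3 - 3.32*z^2 - 1.1*z - 0.76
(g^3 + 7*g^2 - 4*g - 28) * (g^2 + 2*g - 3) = g^5 + 9*g^4 + 7*g^3 - 57*g^2 - 44*g + 84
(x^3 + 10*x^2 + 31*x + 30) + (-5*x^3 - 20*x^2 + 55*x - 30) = -4*x^3 - 10*x^2 + 86*x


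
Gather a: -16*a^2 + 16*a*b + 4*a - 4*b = -16*a^2 + a*(16*b + 4) - 4*b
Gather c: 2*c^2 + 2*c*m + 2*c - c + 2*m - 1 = 2*c^2 + c*(2*m + 1) + 2*m - 1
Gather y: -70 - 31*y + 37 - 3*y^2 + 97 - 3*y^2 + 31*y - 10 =54 - 6*y^2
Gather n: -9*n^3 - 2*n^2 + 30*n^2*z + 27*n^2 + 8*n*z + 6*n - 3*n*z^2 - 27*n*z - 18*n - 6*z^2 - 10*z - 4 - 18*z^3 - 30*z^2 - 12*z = -9*n^3 + n^2*(30*z + 25) + n*(-3*z^2 - 19*z - 12) - 18*z^3 - 36*z^2 - 22*z - 4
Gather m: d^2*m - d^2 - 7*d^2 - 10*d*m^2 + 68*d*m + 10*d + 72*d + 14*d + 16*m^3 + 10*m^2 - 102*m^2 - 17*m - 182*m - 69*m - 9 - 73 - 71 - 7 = -8*d^2 + 96*d + 16*m^3 + m^2*(-10*d - 92) + m*(d^2 + 68*d - 268) - 160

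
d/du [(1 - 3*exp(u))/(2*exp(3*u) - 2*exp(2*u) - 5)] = (2*(3*exp(u) - 2)*(3*exp(u) - 1)*exp(u) - 6*exp(3*u) + 6*exp(2*u) + 15)*exp(u)/(-2*exp(3*u) + 2*exp(2*u) + 5)^2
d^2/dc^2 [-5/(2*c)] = -5/c^3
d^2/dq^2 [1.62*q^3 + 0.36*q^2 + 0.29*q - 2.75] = 9.72*q + 0.72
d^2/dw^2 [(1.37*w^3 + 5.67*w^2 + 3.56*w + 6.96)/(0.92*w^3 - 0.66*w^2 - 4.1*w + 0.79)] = (3.5527136788005e-15*w^7 + 11.261904*w^6 + 49.084944*w^5 + 174.096384*w^4 - 78.551068*w^3 - 179.263512*w^2 + 98.9185979999999*w + 271.392062)/(0.778688*w^9 - 1.675872*w^8 - 9.208464*w^7 + 16.655592*w^6 + 38.159592*w^5 - 50.130708*w^4 - 54.372044*w^3 + 38.603982*w^2 - 7.67643*w + 0.493039)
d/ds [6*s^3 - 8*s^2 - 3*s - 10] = 18*s^2 - 16*s - 3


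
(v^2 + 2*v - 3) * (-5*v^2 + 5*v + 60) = -5*v^4 - 5*v^3 + 85*v^2 + 105*v - 180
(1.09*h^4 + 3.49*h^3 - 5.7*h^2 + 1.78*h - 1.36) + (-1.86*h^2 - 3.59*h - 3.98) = 1.09*h^4 + 3.49*h^3 - 7.56*h^2 - 1.81*h - 5.34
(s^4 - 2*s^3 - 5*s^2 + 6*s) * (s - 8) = s^5 - 10*s^4 + 11*s^3 + 46*s^2 - 48*s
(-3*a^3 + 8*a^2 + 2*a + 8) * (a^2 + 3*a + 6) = -3*a^5 - a^4 + 8*a^3 + 62*a^2 + 36*a + 48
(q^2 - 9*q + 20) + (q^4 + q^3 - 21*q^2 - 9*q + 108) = q^4 + q^3 - 20*q^2 - 18*q + 128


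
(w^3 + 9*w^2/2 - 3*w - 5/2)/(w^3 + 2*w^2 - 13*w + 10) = (w + 1/2)/(w - 2)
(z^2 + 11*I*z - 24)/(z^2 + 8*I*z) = (z + 3*I)/z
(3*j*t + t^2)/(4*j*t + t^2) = (3*j + t)/(4*j + t)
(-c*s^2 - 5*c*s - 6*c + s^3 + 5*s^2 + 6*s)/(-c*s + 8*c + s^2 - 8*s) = (s^2 + 5*s + 6)/(s - 8)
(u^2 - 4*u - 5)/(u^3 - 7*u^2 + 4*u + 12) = (u - 5)/(u^2 - 8*u + 12)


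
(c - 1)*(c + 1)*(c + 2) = c^3 + 2*c^2 - c - 2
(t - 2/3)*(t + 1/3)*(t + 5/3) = t^3 + 4*t^2/3 - 7*t/9 - 10/27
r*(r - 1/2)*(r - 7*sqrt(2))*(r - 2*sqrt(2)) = r^4 - 9*sqrt(2)*r^3 - r^3/2 + 9*sqrt(2)*r^2/2 + 28*r^2 - 14*r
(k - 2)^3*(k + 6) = k^4 - 24*k^2 + 64*k - 48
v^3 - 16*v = v*(v - 4)*(v + 4)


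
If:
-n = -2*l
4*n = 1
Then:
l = 1/8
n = 1/4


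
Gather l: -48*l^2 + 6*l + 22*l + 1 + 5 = -48*l^2 + 28*l + 6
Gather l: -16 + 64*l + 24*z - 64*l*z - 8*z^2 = l*(64 - 64*z) - 8*z^2 + 24*z - 16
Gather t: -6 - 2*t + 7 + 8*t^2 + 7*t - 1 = 8*t^2 + 5*t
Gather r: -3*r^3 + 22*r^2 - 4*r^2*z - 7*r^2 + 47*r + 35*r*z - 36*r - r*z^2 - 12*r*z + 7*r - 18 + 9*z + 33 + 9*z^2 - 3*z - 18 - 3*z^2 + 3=-3*r^3 + r^2*(15 - 4*z) + r*(-z^2 + 23*z + 18) + 6*z^2 + 6*z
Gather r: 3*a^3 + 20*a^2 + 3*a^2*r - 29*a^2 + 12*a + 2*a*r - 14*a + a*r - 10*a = 3*a^3 - 9*a^2 - 12*a + r*(3*a^2 + 3*a)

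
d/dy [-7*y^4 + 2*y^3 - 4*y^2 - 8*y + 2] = -28*y^3 + 6*y^2 - 8*y - 8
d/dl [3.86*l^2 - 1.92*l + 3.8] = 7.72*l - 1.92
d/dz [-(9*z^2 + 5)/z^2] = 10/z^3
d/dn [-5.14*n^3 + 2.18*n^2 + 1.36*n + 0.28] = -15.42*n^2 + 4.36*n + 1.36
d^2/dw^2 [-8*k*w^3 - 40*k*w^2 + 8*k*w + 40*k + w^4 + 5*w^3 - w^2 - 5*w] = -48*k*w - 80*k + 12*w^2 + 30*w - 2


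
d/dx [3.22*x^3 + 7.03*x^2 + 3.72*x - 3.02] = 9.66*x^2 + 14.06*x + 3.72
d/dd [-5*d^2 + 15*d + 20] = 15 - 10*d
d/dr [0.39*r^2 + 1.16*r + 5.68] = 0.78*r + 1.16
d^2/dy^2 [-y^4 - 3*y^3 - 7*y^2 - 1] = -12*y^2 - 18*y - 14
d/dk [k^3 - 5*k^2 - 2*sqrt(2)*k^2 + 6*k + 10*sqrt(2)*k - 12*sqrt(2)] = 3*k^2 - 10*k - 4*sqrt(2)*k + 6 + 10*sqrt(2)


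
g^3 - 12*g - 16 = (g - 4)*(g + 2)^2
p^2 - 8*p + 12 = (p - 6)*(p - 2)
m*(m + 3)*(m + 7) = m^3 + 10*m^2 + 21*m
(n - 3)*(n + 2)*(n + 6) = n^3 + 5*n^2 - 12*n - 36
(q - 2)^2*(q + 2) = q^3 - 2*q^2 - 4*q + 8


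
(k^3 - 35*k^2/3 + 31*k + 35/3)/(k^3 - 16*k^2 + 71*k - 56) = (3*k^2 - 14*k - 5)/(3*(k^2 - 9*k + 8))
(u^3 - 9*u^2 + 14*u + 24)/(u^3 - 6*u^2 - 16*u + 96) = (u + 1)/(u + 4)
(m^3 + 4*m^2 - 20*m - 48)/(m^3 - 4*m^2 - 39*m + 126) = (m^2 - 2*m - 8)/(m^2 - 10*m + 21)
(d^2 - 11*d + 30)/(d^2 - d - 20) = (d - 6)/(d + 4)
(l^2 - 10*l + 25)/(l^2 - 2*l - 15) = (l - 5)/(l + 3)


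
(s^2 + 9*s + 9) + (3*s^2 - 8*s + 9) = 4*s^2 + s + 18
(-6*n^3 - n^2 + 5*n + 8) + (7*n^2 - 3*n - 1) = -6*n^3 + 6*n^2 + 2*n + 7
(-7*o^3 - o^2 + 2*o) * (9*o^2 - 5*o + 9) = -63*o^5 + 26*o^4 - 40*o^3 - 19*o^2 + 18*o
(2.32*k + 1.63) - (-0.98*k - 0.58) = 3.3*k + 2.21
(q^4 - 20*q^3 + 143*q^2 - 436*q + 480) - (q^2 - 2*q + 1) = q^4 - 20*q^3 + 142*q^2 - 434*q + 479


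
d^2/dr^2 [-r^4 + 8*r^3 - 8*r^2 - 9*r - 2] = -12*r^2 + 48*r - 16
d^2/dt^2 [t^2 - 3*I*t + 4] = 2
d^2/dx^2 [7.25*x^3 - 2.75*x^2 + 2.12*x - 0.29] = 43.5*x - 5.5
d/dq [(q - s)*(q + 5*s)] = 2*q + 4*s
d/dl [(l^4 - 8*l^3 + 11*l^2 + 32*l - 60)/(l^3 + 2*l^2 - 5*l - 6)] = (l^4 + 8*l^3 - 14*l^2 - 96*l - 123)/(l^4 + 8*l^3 + 22*l^2 + 24*l + 9)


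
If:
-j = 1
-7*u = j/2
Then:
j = -1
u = 1/14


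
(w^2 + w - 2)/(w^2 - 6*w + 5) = (w + 2)/(w - 5)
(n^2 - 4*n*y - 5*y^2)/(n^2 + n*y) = (n - 5*y)/n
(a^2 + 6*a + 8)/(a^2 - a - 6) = (a + 4)/(a - 3)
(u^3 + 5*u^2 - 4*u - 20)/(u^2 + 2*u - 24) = (u^3 + 5*u^2 - 4*u - 20)/(u^2 + 2*u - 24)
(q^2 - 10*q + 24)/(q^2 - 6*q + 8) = (q - 6)/(q - 2)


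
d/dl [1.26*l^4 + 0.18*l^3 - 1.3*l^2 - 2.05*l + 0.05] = 5.04*l^3 + 0.54*l^2 - 2.6*l - 2.05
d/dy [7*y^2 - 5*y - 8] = 14*y - 5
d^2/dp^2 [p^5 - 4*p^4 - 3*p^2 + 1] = 20*p^3 - 48*p^2 - 6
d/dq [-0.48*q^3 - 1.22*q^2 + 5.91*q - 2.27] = -1.44*q^2 - 2.44*q + 5.91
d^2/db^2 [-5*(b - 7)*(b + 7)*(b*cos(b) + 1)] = 5*b^3*cos(b) + 30*b^2*sin(b) - 275*b*cos(b) - 490*sin(b) - 10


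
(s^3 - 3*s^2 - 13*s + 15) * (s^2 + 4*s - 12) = s^5 + s^4 - 37*s^3 - s^2 + 216*s - 180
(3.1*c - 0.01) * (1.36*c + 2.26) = 4.216*c^2 + 6.9924*c - 0.0226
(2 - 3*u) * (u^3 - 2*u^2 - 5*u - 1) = -3*u^4 + 8*u^3 + 11*u^2 - 7*u - 2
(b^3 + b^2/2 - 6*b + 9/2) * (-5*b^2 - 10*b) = -5*b^5 - 25*b^4/2 + 25*b^3 + 75*b^2/2 - 45*b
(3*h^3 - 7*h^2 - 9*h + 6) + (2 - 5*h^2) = 3*h^3 - 12*h^2 - 9*h + 8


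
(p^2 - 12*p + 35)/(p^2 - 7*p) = (p - 5)/p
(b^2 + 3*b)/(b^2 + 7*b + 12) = b/(b + 4)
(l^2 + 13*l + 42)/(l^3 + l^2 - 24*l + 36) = (l + 7)/(l^2 - 5*l + 6)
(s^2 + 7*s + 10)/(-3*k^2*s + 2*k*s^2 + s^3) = (s^2 + 7*s + 10)/(s*(-3*k^2 + 2*k*s + s^2))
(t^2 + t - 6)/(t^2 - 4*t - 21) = (t - 2)/(t - 7)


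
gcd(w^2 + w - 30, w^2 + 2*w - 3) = 1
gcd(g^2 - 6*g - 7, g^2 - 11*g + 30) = 1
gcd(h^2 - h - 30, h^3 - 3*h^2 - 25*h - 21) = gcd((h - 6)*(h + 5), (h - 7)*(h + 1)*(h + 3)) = 1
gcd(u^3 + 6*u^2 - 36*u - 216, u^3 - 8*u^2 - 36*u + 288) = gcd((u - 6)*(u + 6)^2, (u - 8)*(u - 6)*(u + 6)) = u^2 - 36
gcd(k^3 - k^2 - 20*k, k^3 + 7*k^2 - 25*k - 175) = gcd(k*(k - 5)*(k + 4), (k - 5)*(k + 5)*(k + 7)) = k - 5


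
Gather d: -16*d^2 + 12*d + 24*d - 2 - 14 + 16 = -16*d^2 + 36*d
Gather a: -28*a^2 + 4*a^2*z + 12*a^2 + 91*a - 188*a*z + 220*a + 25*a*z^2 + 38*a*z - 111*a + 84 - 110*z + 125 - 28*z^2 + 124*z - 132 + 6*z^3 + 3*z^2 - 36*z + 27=a^2*(4*z - 16) + a*(25*z^2 - 150*z + 200) + 6*z^3 - 25*z^2 - 22*z + 104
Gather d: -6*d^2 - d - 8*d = -6*d^2 - 9*d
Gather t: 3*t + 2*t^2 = 2*t^2 + 3*t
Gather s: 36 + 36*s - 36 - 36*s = 0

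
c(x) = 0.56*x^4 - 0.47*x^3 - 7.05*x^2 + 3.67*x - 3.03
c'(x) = 2.24*x^3 - 1.41*x^2 - 14.1*x + 3.67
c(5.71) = 295.86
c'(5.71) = 294.21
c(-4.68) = 142.20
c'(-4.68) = -190.83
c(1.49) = -12.01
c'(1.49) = -13.06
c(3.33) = -17.48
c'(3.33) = 23.80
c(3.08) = -21.94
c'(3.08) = 12.31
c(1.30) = -9.61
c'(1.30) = -12.12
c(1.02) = -6.51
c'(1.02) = -9.80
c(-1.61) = -21.49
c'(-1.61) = 13.37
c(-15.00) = 28291.92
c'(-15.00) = -7662.08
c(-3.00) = -19.44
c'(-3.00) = -27.20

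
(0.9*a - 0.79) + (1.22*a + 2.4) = 2.12*a + 1.61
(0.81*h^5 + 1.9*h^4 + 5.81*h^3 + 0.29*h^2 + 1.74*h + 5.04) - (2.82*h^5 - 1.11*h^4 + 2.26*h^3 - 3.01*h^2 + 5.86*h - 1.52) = -2.01*h^5 + 3.01*h^4 + 3.55*h^3 + 3.3*h^2 - 4.12*h + 6.56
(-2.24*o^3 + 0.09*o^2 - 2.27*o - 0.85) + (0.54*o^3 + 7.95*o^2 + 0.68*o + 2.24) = -1.7*o^3 + 8.04*o^2 - 1.59*o + 1.39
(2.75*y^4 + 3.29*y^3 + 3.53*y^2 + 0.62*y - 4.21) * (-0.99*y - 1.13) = -2.7225*y^5 - 6.3646*y^4 - 7.2124*y^3 - 4.6027*y^2 + 3.4673*y + 4.7573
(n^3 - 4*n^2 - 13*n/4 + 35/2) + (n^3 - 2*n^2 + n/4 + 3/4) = 2*n^3 - 6*n^2 - 3*n + 73/4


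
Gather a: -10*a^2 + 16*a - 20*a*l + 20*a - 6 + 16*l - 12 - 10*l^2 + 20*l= -10*a^2 + a*(36 - 20*l) - 10*l^2 + 36*l - 18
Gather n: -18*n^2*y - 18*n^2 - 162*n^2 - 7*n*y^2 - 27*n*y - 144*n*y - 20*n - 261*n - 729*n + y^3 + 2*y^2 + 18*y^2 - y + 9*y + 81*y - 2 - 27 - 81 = n^2*(-18*y - 180) + n*(-7*y^2 - 171*y - 1010) + y^3 + 20*y^2 + 89*y - 110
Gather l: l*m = l*m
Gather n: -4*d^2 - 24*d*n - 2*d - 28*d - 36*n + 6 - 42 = -4*d^2 - 30*d + n*(-24*d - 36) - 36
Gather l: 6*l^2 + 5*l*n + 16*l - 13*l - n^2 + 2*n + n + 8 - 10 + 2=6*l^2 + l*(5*n + 3) - n^2 + 3*n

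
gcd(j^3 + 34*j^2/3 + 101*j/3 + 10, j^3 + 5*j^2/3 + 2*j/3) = 1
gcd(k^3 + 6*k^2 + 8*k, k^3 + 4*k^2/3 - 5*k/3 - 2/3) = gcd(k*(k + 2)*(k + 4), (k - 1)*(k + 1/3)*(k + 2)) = k + 2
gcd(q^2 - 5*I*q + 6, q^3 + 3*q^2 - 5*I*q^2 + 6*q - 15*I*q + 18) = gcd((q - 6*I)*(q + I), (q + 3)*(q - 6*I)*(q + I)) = q^2 - 5*I*q + 6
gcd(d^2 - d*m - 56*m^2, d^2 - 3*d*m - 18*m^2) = 1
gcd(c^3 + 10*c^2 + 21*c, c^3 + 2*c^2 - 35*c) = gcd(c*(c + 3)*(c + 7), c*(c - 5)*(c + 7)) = c^2 + 7*c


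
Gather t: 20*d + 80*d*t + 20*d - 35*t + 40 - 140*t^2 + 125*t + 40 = 40*d - 140*t^2 + t*(80*d + 90) + 80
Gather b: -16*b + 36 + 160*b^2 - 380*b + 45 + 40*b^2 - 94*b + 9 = 200*b^2 - 490*b + 90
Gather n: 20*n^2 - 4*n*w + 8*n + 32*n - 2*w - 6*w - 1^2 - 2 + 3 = 20*n^2 + n*(40 - 4*w) - 8*w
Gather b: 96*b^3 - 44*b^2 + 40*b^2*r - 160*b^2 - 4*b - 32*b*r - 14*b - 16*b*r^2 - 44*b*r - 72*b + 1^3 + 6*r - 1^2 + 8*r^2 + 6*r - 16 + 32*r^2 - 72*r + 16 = 96*b^3 + b^2*(40*r - 204) + b*(-16*r^2 - 76*r - 90) + 40*r^2 - 60*r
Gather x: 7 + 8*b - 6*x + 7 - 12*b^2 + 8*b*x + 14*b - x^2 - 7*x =-12*b^2 + 22*b - x^2 + x*(8*b - 13) + 14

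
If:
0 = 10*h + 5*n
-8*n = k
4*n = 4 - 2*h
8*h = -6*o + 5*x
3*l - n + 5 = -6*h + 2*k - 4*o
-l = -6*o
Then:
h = -2/3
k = -32/3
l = -63/11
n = 4/3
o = -21/22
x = -73/33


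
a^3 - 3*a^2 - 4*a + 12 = (a - 3)*(a - 2)*(a + 2)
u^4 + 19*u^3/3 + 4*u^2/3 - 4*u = u*(u - 2/3)*(u + 1)*(u + 6)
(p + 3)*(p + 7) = p^2 + 10*p + 21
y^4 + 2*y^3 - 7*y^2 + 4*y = y*(y - 1)^2*(y + 4)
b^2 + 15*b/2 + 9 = (b + 3/2)*(b + 6)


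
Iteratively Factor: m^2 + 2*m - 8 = (m + 4)*(m - 2)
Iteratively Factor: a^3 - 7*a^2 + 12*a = (a)*(a^2 - 7*a + 12) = a*(a - 3)*(a - 4)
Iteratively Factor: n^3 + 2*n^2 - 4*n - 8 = (n - 2)*(n^2 + 4*n + 4) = (n - 2)*(n + 2)*(n + 2)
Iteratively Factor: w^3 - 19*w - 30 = (w + 3)*(w^2 - 3*w - 10) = (w - 5)*(w + 3)*(w + 2)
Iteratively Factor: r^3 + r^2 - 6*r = (r)*(r^2 + r - 6) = r*(r - 2)*(r + 3)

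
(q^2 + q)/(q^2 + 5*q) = (q + 1)/(q + 5)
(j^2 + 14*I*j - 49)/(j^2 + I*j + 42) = (j + 7*I)/(j - 6*I)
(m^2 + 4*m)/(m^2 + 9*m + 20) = m/(m + 5)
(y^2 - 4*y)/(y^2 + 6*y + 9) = y*(y - 4)/(y^2 + 6*y + 9)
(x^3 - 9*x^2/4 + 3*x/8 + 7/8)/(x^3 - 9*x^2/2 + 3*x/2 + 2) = (x - 7/4)/(x - 4)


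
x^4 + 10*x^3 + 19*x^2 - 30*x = x*(x - 1)*(x + 5)*(x + 6)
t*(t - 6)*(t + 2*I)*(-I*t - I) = -I*t^4 + 2*t^3 + 5*I*t^3 - 10*t^2 + 6*I*t^2 - 12*t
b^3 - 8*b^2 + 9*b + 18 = (b - 6)*(b - 3)*(b + 1)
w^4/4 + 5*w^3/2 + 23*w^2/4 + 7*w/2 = w*(w/4 + 1/2)*(w + 1)*(w + 7)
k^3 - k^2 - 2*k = k*(k - 2)*(k + 1)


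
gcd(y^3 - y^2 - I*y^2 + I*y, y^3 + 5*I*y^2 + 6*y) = y^2 - I*y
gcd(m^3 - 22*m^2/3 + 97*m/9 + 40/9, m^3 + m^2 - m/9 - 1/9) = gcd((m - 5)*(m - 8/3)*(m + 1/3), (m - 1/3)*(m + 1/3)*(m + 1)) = m + 1/3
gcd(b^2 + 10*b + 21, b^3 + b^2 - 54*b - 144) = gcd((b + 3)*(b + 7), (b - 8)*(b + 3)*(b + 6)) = b + 3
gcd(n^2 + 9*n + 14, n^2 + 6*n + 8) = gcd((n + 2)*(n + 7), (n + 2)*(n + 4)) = n + 2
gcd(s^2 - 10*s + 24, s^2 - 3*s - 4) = s - 4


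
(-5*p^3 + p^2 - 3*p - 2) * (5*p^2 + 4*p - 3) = -25*p^5 - 15*p^4 + 4*p^3 - 25*p^2 + p + 6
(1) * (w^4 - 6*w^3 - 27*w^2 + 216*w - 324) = w^4 - 6*w^3 - 27*w^2 + 216*w - 324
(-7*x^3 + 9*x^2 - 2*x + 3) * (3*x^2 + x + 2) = -21*x^5 + 20*x^4 - 11*x^3 + 25*x^2 - x + 6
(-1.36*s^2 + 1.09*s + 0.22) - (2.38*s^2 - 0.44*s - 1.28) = -3.74*s^2 + 1.53*s + 1.5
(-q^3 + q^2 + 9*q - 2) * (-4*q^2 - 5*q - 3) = 4*q^5 + q^4 - 38*q^3 - 40*q^2 - 17*q + 6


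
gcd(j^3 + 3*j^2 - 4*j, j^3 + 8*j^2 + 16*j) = j^2 + 4*j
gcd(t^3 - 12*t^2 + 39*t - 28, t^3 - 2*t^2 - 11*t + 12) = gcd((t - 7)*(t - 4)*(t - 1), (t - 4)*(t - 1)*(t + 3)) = t^2 - 5*t + 4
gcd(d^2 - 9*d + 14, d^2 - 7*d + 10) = d - 2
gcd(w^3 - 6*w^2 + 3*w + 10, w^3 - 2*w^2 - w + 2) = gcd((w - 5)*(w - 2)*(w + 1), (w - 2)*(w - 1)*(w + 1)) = w^2 - w - 2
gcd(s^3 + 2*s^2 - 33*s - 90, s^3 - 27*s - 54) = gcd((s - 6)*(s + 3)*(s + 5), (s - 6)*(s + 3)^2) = s^2 - 3*s - 18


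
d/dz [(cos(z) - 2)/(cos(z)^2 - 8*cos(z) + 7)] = (cos(z)^2 - 4*cos(z) + 9)*sin(z)/(cos(z)^2 - 8*cos(z) + 7)^2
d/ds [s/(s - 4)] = -4/(s - 4)^2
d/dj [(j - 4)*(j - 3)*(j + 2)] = 3*j^2 - 10*j - 2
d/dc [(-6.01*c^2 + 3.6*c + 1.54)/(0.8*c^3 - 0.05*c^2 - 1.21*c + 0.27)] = (4.808*c^4 - 5.76*c^3 + 3.7561*c^2 - 3.0914*c + 2.8354)/(0.64*c^6 - 0.08*c^5 - 1.9335*c^4 + 0.553*c^3 + 1.4371*c^2 - 0.6534*c + 0.0729)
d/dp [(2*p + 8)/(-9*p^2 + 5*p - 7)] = 18*(p^2 + 8*p - 3)/(81*p^4 - 90*p^3 + 151*p^2 - 70*p + 49)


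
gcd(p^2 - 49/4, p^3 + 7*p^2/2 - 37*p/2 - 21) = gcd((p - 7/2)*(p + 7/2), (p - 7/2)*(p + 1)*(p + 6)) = p - 7/2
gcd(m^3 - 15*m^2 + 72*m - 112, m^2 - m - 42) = m - 7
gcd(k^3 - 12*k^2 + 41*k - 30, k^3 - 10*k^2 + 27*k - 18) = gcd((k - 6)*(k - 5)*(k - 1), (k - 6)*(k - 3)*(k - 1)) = k^2 - 7*k + 6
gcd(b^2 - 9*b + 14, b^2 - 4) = b - 2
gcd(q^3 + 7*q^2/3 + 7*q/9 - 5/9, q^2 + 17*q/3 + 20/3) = q + 5/3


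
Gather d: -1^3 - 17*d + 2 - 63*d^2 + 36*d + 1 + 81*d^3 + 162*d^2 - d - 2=81*d^3 + 99*d^2 + 18*d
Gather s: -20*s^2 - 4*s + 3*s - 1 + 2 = -20*s^2 - s + 1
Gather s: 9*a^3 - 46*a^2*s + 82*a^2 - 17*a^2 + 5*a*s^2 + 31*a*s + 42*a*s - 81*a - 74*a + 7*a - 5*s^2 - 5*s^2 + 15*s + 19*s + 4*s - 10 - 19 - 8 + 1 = 9*a^3 + 65*a^2 - 148*a + s^2*(5*a - 10) + s*(-46*a^2 + 73*a + 38) - 36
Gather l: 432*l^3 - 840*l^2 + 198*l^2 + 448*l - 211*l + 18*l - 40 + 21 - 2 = 432*l^3 - 642*l^2 + 255*l - 21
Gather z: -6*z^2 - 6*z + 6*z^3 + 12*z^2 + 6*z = 6*z^3 + 6*z^2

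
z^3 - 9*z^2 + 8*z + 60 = (z - 6)*(z - 5)*(z + 2)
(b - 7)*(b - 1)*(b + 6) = b^3 - 2*b^2 - 41*b + 42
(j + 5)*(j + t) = j^2 + j*t + 5*j + 5*t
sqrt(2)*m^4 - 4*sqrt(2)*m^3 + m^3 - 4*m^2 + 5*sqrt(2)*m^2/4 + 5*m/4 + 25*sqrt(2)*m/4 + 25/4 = (m - 5/2)^2*(m + sqrt(2)/2)*(sqrt(2)*m + sqrt(2))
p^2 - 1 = (p - 1)*(p + 1)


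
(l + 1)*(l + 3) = l^2 + 4*l + 3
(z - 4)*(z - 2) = z^2 - 6*z + 8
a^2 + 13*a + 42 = (a + 6)*(a + 7)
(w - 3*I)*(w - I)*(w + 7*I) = w^3 + 3*I*w^2 + 25*w - 21*I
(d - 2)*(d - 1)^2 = d^3 - 4*d^2 + 5*d - 2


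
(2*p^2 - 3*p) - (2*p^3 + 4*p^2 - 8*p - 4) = -2*p^3 - 2*p^2 + 5*p + 4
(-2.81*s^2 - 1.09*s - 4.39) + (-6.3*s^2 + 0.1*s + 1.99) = -9.11*s^2 - 0.99*s - 2.4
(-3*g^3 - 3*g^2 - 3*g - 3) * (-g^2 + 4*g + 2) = 3*g^5 - 9*g^4 - 15*g^3 - 15*g^2 - 18*g - 6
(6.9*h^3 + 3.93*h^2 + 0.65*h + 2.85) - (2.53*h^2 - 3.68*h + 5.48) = 6.9*h^3 + 1.4*h^2 + 4.33*h - 2.63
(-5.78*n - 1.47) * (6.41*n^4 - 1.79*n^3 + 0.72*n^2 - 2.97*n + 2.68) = -37.0498*n^5 + 0.923500000000001*n^4 - 1.5303*n^3 + 16.1082*n^2 - 11.1245*n - 3.9396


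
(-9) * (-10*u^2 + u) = 90*u^2 - 9*u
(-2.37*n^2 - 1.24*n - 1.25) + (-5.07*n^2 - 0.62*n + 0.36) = -7.44*n^2 - 1.86*n - 0.89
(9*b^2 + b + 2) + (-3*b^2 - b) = 6*b^2 + 2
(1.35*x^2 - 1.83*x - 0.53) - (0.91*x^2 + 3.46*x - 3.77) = 0.44*x^2 - 5.29*x + 3.24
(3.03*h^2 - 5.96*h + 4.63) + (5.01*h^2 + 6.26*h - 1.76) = 8.04*h^2 + 0.3*h + 2.87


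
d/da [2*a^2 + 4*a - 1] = 4*a + 4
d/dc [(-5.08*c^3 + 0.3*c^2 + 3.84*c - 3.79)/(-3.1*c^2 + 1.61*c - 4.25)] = (15.748*c^4 - 16.3576*c^3 + 77.157*c^2 - 26.048*c - 10.2181)/(9.61*c^4 - 9.982*c^3 + 28.9421*c^2 - 13.685*c + 18.0625)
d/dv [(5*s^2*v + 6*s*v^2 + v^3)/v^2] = -5*s^2/v^2 + 1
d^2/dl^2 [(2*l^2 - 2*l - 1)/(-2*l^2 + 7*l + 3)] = 2*(-20*l^3 - 24*l^2 - 6*l - 5)/(8*l^6 - 84*l^5 + 258*l^4 - 91*l^3 - 387*l^2 - 189*l - 27)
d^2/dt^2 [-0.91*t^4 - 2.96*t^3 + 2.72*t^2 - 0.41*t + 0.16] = -10.92*t^2 - 17.76*t + 5.44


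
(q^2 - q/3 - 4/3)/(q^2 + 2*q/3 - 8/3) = (q + 1)/(q + 2)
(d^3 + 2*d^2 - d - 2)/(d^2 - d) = d + 3 + 2/d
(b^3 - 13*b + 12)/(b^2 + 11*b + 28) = (b^2 - 4*b + 3)/(b + 7)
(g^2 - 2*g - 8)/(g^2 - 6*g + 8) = (g + 2)/(g - 2)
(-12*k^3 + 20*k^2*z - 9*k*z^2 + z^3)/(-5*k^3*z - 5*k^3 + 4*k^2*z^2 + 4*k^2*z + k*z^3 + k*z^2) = (12*k^2 - 8*k*z + z^2)/(k*(5*k*z + 5*k + z^2 + z))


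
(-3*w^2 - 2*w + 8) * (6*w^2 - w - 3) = -18*w^4 - 9*w^3 + 59*w^2 - 2*w - 24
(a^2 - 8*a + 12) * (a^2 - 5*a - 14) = a^4 - 13*a^3 + 38*a^2 + 52*a - 168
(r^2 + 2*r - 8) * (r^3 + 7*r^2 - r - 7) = r^5 + 9*r^4 + 5*r^3 - 65*r^2 - 6*r + 56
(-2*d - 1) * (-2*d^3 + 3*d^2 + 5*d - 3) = 4*d^4 - 4*d^3 - 13*d^2 + d + 3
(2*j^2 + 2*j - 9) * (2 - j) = -2*j^3 + 2*j^2 + 13*j - 18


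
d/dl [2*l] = 2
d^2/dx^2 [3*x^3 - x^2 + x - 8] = 18*x - 2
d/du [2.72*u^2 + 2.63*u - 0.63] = 5.44*u + 2.63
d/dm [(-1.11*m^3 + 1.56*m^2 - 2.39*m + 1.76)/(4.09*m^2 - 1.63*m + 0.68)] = (-4.5399*m^4 + 3.6186*m^3 + 4.9679*m^2 - 12.2752*m + 1.2436)/(16.7281*m^4 - 13.3334*m^3 + 8.2193*m^2 - 2.2168*m + 0.4624)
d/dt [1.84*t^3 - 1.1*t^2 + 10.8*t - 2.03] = 5.52*t^2 - 2.2*t + 10.8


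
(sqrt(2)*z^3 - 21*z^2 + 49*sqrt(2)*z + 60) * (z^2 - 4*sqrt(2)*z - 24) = sqrt(2)*z^5 - 29*z^4 + 109*sqrt(2)*z^3 + 172*z^2 - 1416*sqrt(2)*z - 1440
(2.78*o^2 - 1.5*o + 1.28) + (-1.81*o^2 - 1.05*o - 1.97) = 0.97*o^2 - 2.55*o - 0.69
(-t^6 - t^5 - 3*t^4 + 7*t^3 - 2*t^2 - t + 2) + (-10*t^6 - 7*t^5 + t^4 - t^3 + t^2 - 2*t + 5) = -11*t^6 - 8*t^5 - 2*t^4 + 6*t^3 - t^2 - 3*t + 7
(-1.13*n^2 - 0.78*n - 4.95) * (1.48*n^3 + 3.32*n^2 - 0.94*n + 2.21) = -1.6724*n^5 - 4.906*n^4 - 8.8534*n^3 - 18.1981*n^2 + 2.9292*n - 10.9395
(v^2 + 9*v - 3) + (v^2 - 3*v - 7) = 2*v^2 + 6*v - 10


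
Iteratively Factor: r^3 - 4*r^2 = (r)*(r^2 - 4*r) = r*(r - 4)*(r)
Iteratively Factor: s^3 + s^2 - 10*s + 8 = (s - 1)*(s^2 + 2*s - 8) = (s - 2)*(s - 1)*(s + 4)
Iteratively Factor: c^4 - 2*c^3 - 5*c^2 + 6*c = (c - 1)*(c^3 - c^2 - 6*c) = (c - 3)*(c - 1)*(c^2 + 2*c) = c*(c - 3)*(c - 1)*(c + 2)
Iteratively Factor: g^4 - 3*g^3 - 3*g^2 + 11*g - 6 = (g + 2)*(g^3 - 5*g^2 + 7*g - 3) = (g - 1)*(g + 2)*(g^2 - 4*g + 3) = (g - 3)*(g - 1)*(g + 2)*(g - 1)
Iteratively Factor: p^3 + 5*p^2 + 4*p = (p)*(p^2 + 5*p + 4) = p*(p + 4)*(p + 1)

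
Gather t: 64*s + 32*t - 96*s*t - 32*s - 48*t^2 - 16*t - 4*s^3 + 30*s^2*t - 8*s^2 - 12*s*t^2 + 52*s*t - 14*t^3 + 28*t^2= -4*s^3 - 8*s^2 + 32*s - 14*t^3 + t^2*(-12*s - 20) + t*(30*s^2 - 44*s + 16)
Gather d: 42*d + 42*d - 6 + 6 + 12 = 84*d + 12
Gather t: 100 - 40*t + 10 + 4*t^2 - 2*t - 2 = 4*t^2 - 42*t + 108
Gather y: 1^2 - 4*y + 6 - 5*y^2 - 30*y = -5*y^2 - 34*y + 7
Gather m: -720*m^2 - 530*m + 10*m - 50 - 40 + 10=-720*m^2 - 520*m - 80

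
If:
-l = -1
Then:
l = 1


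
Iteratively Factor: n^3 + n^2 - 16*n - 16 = (n + 4)*(n^2 - 3*n - 4) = (n - 4)*(n + 4)*(n + 1)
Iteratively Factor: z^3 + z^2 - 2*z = (z + 2)*(z^2 - z) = (z - 1)*(z + 2)*(z)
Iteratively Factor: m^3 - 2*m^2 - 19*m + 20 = (m - 5)*(m^2 + 3*m - 4) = (m - 5)*(m + 4)*(m - 1)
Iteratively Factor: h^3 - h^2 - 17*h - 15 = (h + 3)*(h^2 - 4*h - 5) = (h + 1)*(h + 3)*(h - 5)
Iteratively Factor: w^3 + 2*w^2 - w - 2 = (w + 2)*(w^2 - 1) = (w + 1)*(w + 2)*(w - 1)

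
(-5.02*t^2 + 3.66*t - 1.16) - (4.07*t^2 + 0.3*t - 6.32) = -9.09*t^2 + 3.36*t + 5.16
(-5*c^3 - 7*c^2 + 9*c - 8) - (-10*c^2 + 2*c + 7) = -5*c^3 + 3*c^2 + 7*c - 15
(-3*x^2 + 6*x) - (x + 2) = -3*x^2 + 5*x - 2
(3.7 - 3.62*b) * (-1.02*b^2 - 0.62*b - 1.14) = 3.6924*b^3 - 1.5296*b^2 + 1.8328*b - 4.218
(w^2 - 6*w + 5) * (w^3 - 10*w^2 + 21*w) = w^5 - 16*w^4 + 86*w^3 - 176*w^2 + 105*w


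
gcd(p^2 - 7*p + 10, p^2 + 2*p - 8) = p - 2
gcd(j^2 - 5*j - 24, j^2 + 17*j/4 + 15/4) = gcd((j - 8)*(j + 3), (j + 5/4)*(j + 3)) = j + 3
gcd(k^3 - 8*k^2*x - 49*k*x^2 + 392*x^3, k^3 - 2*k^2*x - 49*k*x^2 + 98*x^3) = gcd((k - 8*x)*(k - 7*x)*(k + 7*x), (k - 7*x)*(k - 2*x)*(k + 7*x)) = -k^2 + 49*x^2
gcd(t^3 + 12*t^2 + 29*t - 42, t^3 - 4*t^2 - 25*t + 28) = t - 1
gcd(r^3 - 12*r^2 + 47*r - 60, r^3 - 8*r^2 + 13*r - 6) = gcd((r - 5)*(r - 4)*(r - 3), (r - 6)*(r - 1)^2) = 1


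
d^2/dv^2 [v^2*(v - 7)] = 6*v - 14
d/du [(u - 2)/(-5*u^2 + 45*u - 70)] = 1/(5*(u^2 - 14*u + 49))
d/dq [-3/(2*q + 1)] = 6/(2*q + 1)^2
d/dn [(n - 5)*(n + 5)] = 2*n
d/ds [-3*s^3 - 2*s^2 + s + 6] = -9*s^2 - 4*s + 1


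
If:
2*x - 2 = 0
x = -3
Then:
No Solution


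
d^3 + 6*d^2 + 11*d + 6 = (d + 1)*(d + 2)*(d + 3)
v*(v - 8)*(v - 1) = v^3 - 9*v^2 + 8*v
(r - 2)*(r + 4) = r^2 + 2*r - 8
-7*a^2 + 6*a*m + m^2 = (-a + m)*(7*a + m)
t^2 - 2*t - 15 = (t - 5)*(t + 3)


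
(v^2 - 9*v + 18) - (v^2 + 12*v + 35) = -21*v - 17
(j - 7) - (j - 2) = -5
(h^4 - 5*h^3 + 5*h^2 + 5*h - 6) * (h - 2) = h^5 - 7*h^4 + 15*h^3 - 5*h^2 - 16*h + 12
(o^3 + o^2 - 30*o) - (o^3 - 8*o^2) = 9*o^2 - 30*o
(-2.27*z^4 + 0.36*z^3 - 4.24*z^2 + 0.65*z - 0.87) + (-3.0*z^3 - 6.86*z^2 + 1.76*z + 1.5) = -2.27*z^4 - 2.64*z^3 - 11.1*z^2 + 2.41*z + 0.63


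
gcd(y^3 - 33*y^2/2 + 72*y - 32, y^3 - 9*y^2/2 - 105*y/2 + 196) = y - 8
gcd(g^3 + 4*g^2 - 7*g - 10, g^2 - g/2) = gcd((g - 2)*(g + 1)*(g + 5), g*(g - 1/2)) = 1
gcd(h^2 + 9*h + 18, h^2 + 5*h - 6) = h + 6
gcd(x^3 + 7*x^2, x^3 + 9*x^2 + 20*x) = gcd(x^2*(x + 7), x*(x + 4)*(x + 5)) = x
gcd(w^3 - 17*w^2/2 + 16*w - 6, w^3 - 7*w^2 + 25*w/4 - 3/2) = w^2 - 13*w/2 + 3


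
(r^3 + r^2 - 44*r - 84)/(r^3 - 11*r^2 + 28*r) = (r^2 + 8*r + 12)/(r*(r - 4))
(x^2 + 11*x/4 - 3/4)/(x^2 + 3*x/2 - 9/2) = (4*x - 1)/(2*(2*x - 3))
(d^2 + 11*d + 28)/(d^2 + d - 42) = (d + 4)/(d - 6)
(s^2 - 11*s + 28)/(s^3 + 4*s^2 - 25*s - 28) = (s - 7)/(s^2 + 8*s + 7)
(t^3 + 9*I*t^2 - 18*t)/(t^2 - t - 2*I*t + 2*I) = t*(t^2 + 9*I*t - 18)/(t^2 - t - 2*I*t + 2*I)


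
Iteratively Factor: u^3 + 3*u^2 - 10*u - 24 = (u + 4)*(u^2 - u - 6) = (u - 3)*(u + 4)*(u + 2)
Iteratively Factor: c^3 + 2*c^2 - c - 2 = (c + 2)*(c^2 - 1) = (c - 1)*(c + 2)*(c + 1)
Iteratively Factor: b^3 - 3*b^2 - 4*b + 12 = (b + 2)*(b^2 - 5*b + 6) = (b - 3)*(b + 2)*(b - 2)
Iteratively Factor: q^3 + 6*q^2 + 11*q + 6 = (q + 3)*(q^2 + 3*q + 2) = (q + 1)*(q + 3)*(q + 2)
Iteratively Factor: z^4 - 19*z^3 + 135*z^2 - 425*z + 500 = (z - 5)*(z^3 - 14*z^2 + 65*z - 100) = (z - 5)*(z - 4)*(z^2 - 10*z + 25) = (z - 5)^2*(z - 4)*(z - 5)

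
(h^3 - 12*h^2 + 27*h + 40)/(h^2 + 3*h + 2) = (h^2 - 13*h + 40)/(h + 2)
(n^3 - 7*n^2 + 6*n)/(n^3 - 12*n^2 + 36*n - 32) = n*(n^2 - 7*n + 6)/(n^3 - 12*n^2 + 36*n - 32)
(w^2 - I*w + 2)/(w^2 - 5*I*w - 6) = (w + I)/(w - 3*I)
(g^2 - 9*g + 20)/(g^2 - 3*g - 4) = (g - 5)/(g + 1)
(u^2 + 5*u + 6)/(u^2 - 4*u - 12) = (u + 3)/(u - 6)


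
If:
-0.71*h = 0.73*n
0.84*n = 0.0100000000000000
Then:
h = -0.01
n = 0.01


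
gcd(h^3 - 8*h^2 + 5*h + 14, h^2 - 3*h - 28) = h - 7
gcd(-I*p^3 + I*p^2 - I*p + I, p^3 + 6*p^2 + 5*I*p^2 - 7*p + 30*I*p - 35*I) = p - 1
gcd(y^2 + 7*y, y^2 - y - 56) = y + 7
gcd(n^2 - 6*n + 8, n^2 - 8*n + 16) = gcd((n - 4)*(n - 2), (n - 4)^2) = n - 4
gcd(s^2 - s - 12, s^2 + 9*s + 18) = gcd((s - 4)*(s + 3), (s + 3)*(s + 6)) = s + 3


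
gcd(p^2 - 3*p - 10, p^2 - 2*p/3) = 1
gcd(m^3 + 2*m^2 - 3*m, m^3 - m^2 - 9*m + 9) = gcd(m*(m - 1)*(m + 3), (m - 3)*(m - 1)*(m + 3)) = m^2 + 2*m - 3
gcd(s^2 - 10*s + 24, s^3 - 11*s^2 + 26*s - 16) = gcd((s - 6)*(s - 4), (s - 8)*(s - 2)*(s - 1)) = 1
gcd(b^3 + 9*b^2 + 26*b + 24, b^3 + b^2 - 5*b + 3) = b + 3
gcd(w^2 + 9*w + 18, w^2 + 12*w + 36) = w + 6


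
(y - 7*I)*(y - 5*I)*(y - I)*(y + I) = y^4 - 12*I*y^3 - 34*y^2 - 12*I*y - 35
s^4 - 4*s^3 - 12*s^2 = s^2*(s - 6)*(s + 2)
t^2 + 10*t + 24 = (t + 4)*(t + 6)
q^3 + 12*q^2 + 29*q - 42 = (q - 1)*(q + 6)*(q + 7)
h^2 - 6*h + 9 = (h - 3)^2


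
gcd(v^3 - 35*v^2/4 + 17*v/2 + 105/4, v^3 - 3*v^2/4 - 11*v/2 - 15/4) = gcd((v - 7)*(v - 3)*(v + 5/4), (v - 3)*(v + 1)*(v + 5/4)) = v^2 - 7*v/4 - 15/4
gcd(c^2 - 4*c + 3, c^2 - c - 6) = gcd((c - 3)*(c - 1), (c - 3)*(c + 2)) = c - 3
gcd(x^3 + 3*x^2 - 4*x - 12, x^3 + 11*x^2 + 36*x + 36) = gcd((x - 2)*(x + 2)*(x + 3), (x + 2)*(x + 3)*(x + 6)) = x^2 + 5*x + 6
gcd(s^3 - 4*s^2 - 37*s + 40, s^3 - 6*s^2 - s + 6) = s - 1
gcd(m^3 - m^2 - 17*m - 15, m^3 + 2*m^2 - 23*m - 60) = m^2 - 2*m - 15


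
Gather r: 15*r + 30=15*r + 30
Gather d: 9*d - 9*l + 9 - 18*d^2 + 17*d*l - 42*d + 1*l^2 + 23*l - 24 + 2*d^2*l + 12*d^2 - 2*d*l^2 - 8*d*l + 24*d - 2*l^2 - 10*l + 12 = d^2*(2*l - 6) + d*(-2*l^2 + 9*l - 9) - l^2 + 4*l - 3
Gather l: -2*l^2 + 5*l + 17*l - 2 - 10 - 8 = -2*l^2 + 22*l - 20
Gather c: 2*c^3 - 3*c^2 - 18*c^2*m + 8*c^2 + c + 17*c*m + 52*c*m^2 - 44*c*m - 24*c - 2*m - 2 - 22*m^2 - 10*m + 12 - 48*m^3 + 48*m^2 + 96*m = 2*c^3 + c^2*(5 - 18*m) + c*(52*m^2 - 27*m - 23) - 48*m^3 + 26*m^2 + 84*m + 10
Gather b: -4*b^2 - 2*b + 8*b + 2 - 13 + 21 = -4*b^2 + 6*b + 10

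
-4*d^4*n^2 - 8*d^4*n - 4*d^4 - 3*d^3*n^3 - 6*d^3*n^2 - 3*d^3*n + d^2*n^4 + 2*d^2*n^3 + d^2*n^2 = (-4*d + n)*(d + n)*(d*n + d)^2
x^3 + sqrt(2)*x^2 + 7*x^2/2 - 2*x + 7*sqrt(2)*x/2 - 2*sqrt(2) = (x - 1/2)*(x + 4)*(x + sqrt(2))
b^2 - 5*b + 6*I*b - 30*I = (b - 5)*(b + 6*I)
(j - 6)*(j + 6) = j^2 - 36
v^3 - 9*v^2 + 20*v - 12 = (v - 6)*(v - 2)*(v - 1)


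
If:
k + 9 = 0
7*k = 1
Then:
No Solution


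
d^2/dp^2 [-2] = 0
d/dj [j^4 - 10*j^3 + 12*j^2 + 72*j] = 4*j^3 - 30*j^2 + 24*j + 72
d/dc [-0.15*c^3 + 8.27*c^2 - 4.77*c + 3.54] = -0.45*c^2 + 16.54*c - 4.77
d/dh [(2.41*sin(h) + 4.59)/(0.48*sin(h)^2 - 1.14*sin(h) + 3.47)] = (-1.1568*sin(h)^2 - 4.4064*sin(h) + 13.5953)*cos(h)/(0.2304*sin(h)^4 - 1.0944*sin(h)^3 + 4.6308*sin(h)^2 - 7.9116*sin(h) + 12.0409)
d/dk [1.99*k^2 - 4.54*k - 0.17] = 3.98*k - 4.54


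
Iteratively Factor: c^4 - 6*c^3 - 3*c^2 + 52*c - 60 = (c - 5)*(c^3 - c^2 - 8*c + 12) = (c - 5)*(c - 2)*(c^2 + c - 6) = (c - 5)*(c - 2)^2*(c + 3)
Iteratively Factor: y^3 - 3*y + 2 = (y - 1)*(y^2 + y - 2) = (y - 1)^2*(y + 2)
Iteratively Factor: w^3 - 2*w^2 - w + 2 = (w - 2)*(w^2 - 1) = (w - 2)*(w + 1)*(w - 1)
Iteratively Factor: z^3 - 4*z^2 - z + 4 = (z - 1)*(z^2 - 3*z - 4) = (z - 1)*(z + 1)*(z - 4)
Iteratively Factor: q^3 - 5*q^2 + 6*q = (q - 3)*(q^2 - 2*q) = (q - 3)*(q - 2)*(q)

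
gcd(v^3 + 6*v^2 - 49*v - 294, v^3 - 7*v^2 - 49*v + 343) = v^2 - 49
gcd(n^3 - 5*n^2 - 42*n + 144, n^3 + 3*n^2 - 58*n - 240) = n^2 - 2*n - 48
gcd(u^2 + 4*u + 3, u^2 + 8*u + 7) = u + 1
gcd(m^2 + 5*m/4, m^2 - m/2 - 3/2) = 1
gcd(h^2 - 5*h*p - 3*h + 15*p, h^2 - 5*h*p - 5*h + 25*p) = -h + 5*p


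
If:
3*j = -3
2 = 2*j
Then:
No Solution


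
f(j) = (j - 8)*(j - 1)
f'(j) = 2*j - 9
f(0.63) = 2.73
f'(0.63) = -7.74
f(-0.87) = 16.59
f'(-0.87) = -10.74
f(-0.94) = 17.34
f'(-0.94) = -10.88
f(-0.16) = 9.47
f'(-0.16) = -9.32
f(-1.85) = 28.07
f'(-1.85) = -12.70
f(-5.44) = 86.55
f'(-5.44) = -19.88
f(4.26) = -12.19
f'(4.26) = -0.48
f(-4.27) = 64.66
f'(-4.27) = -17.54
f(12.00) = 44.00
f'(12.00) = 15.00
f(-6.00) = 98.00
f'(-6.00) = -21.00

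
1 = 1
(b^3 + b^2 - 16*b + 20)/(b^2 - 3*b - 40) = (b^2 - 4*b + 4)/(b - 8)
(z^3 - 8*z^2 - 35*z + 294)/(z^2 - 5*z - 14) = (z^2 - z - 42)/(z + 2)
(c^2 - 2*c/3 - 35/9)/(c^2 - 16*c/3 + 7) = (c + 5/3)/(c - 3)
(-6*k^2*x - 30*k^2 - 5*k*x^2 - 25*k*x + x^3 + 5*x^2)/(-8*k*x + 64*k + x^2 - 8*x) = (6*k^2*x + 30*k^2 + 5*k*x^2 + 25*k*x - x^3 - 5*x^2)/(8*k*x - 64*k - x^2 + 8*x)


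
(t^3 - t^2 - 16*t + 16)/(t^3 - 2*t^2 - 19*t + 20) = (t - 4)/(t - 5)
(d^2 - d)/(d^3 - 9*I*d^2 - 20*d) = (1 - d)/(-d^2 + 9*I*d + 20)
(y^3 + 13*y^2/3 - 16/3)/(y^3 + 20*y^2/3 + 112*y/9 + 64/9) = 3*(y - 1)/(3*y + 4)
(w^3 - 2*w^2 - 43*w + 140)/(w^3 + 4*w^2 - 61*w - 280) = (w^2 - 9*w + 20)/(w^2 - 3*w - 40)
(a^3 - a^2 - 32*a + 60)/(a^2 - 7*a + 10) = a + 6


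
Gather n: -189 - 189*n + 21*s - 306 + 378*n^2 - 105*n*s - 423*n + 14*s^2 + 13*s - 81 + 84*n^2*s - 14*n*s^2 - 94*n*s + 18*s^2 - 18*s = n^2*(84*s + 378) + n*(-14*s^2 - 199*s - 612) + 32*s^2 + 16*s - 576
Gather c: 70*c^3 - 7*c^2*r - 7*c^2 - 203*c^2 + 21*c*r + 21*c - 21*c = 70*c^3 + c^2*(-7*r - 210) + 21*c*r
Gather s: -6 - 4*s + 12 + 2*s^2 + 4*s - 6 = 2*s^2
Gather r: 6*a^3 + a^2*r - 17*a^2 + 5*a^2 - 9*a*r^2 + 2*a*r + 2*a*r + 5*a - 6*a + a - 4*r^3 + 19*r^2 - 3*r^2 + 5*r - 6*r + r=6*a^3 - 12*a^2 - 4*r^3 + r^2*(16 - 9*a) + r*(a^2 + 4*a)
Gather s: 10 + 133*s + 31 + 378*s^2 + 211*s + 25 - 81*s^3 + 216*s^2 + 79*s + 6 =-81*s^3 + 594*s^2 + 423*s + 72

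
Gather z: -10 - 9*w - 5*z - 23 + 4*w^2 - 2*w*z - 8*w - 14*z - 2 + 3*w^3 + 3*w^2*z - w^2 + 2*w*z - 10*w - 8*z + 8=3*w^3 + 3*w^2 - 27*w + z*(3*w^2 - 27) - 27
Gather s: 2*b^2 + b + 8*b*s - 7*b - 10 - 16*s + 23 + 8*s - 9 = 2*b^2 - 6*b + s*(8*b - 8) + 4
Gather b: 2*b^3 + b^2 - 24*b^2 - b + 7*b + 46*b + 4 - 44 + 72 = 2*b^3 - 23*b^2 + 52*b + 32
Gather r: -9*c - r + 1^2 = -9*c - r + 1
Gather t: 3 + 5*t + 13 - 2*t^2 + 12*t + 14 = -2*t^2 + 17*t + 30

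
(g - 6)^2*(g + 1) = g^3 - 11*g^2 + 24*g + 36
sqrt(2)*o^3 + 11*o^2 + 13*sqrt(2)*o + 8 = (o + sqrt(2))*(o + 4*sqrt(2))*(sqrt(2)*o + 1)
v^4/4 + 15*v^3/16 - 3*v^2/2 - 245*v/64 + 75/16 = (v/4 + 1)*(v - 3/2)*(v - 5/4)*(v + 5/2)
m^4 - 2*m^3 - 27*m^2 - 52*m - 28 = (m - 7)*(m + 1)*(m + 2)^2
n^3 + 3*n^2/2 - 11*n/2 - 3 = (n - 2)*(n + 1/2)*(n + 3)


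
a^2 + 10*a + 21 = (a + 3)*(a + 7)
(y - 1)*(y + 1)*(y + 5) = y^3 + 5*y^2 - y - 5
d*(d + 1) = d^2 + d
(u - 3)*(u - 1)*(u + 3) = u^3 - u^2 - 9*u + 9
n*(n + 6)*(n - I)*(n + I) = n^4 + 6*n^3 + n^2 + 6*n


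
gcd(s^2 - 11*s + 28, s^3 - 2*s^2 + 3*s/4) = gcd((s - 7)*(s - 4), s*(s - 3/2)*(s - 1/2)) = 1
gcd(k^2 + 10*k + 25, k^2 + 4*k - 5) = k + 5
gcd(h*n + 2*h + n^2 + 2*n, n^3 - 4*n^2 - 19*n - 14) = n + 2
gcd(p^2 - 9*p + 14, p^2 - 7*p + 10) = p - 2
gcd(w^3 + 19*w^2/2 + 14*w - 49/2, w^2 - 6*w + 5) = w - 1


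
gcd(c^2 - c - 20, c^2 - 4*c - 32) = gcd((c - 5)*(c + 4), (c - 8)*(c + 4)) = c + 4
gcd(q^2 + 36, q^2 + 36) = q^2 + 36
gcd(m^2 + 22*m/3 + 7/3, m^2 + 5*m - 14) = m + 7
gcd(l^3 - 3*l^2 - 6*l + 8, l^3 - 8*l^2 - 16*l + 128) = l - 4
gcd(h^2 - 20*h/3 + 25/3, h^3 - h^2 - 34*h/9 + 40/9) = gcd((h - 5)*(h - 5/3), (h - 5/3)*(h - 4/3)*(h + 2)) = h - 5/3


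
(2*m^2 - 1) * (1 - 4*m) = -8*m^3 + 2*m^2 + 4*m - 1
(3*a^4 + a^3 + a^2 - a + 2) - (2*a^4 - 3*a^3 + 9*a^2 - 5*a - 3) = a^4 + 4*a^3 - 8*a^2 + 4*a + 5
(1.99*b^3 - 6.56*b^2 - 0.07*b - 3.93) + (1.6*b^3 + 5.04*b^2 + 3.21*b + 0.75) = 3.59*b^3 - 1.52*b^2 + 3.14*b - 3.18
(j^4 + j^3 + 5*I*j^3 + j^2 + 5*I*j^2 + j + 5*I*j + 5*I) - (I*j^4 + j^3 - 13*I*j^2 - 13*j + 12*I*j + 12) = j^4 - I*j^4 + 5*I*j^3 + j^2 + 18*I*j^2 + 14*j - 7*I*j - 12 + 5*I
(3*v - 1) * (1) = 3*v - 1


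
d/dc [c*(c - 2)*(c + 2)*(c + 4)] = 4*c^3 + 12*c^2 - 8*c - 16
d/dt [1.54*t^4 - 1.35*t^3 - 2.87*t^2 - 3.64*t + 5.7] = 6.16*t^3 - 4.05*t^2 - 5.74*t - 3.64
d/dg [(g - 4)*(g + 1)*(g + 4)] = 3*g^2 + 2*g - 16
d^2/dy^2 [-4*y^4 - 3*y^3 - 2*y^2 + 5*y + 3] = -48*y^2 - 18*y - 4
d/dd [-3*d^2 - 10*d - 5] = -6*d - 10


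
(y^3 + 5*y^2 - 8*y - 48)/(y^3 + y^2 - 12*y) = (y + 4)/y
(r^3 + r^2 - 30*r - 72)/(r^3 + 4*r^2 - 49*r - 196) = (r^2 - 3*r - 18)/(r^2 - 49)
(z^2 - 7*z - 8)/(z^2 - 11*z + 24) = (z + 1)/(z - 3)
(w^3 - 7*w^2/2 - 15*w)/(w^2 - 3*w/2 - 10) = w*(w - 6)/(w - 4)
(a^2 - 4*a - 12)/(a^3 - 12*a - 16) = (a - 6)/(a^2 - 2*a - 8)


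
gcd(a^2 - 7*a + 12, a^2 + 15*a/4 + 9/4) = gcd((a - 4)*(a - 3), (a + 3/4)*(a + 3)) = 1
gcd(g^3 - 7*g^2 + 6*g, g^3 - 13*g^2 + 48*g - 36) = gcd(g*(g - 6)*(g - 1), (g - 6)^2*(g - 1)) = g^2 - 7*g + 6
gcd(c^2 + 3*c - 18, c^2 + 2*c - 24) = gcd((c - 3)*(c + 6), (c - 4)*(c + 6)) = c + 6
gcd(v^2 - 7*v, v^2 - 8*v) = v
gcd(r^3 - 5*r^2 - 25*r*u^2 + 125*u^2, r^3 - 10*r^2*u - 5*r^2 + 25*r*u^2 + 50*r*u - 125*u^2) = r^2 - 5*r*u - 5*r + 25*u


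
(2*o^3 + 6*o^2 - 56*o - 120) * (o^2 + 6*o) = 2*o^5 + 18*o^4 - 20*o^3 - 456*o^2 - 720*o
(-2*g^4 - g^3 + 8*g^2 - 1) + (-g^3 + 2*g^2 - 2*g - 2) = -2*g^4 - 2*g^3 + 10*g^2 - 2*g - 3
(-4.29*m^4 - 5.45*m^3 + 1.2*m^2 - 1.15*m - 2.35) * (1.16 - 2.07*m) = 8.8803*m^5 + 6.3051*m^4 - 8.806*m^3 + 3.7725*m^2 + 3.5305*m - 2.726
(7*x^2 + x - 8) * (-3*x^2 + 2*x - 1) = -21*x^4 + 11*x^3 + 19*x^2 - 17*x + 8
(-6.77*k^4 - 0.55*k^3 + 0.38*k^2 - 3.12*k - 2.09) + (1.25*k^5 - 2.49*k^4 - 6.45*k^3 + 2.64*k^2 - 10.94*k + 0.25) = 1.25*k^5 - 9.26*k^4 - 7.0*k^3 + 3.02*k^2 - 14.06*k - 1.84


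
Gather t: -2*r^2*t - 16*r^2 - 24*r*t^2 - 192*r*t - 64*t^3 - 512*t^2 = -16*r^2 - 64*t^3 + t^2*(-24*r - 512) + t*(-2*r^2 - 192*r)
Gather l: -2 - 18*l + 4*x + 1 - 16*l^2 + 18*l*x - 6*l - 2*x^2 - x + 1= -16*l^2 + l*(18*x - 24) - 2*x^2 + 3*x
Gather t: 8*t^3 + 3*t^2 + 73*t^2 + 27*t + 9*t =8*t^3 + 76*t^2 + 36*t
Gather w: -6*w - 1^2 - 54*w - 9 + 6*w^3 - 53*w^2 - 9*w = 6*w^3 - 53*w^2 - 69*w - 10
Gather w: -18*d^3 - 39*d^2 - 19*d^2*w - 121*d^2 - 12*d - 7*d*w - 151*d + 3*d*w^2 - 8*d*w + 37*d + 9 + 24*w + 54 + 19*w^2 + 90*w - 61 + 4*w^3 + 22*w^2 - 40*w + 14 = -18*d^3 - 160*d^2 - 126*d + 4*w^3 + w^2*(3*d + 41) + w*(-19*d^2 - 15*d + 74) + 16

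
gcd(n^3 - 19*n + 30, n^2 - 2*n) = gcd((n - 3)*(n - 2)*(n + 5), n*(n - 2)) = n - 2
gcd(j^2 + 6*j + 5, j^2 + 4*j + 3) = j + 1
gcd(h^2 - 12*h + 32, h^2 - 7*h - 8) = h - 8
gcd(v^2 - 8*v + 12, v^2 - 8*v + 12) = v^2 - 8*v + 12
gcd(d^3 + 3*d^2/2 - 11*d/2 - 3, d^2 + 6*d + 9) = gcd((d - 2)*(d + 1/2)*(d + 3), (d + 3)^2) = d + 3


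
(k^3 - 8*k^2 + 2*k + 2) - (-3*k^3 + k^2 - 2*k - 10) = 4*k^3 - 9*k^2 + 4*k + 12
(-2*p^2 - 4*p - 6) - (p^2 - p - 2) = -3*p^2 - 3*p - 4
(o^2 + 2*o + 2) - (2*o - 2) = o^2 + 4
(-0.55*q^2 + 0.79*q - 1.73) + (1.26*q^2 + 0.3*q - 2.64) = 0.71*q^2 + 1.09*q - 4.37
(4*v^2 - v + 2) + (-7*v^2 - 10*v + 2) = -3*v^2 - 11*v + 4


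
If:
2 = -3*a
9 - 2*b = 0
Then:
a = -2/3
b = 9/2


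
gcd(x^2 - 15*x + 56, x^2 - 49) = x - 7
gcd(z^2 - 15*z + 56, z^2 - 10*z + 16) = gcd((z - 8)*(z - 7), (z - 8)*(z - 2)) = z - 8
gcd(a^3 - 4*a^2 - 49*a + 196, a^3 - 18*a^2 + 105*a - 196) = a^2 - 11*a + 28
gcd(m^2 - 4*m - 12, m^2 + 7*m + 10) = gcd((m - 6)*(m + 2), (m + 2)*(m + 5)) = m + 2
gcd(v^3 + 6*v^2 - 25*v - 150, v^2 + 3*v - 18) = v + 6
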